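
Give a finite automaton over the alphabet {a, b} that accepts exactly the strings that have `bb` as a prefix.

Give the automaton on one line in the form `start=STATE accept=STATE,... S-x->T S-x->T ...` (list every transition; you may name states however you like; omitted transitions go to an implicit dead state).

Walk along `bb` while the input agrees: from s0 take `b` to s1, and so on. Any deviation drops to the rejecting sink s3. Once s2 is reached the prefix is confirmed and every continuation is accepted.
4 states suffice.
        a   b  
>  s0   s3  s1 
   s1   s3  s2 
 * s2   s2  s2 
   s3   s3  s3 
(> = start, * = accepting)

start=s0 accept=s2 s0-a->s3 s0-b->s1 s1-a->s3 s1-b->s2 s2-a->s2 s2-b->s2 s3-a->s3 s3-b->s3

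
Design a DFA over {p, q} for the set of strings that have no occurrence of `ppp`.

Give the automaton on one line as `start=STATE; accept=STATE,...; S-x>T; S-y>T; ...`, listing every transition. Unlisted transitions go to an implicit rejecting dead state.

start=s0; accept=s0,s1,s2; s0-p>s1; s0-q>s0; s1-p>s2; s1-q>s0; s2-p>s3; s2-q>s0; s3-p>s3; s3-q>s3

This is the complement of 'contains `ppp`'. Use the same substring-matching states — s0 through s3 holding how much of `ppp` has just been matched — but flip the accepting set: everything except the trap s3 accepts.
With 4 states:
        p   q  
>* s0   s1  s0 
 * s1   s2  s0 
 * s2   s3  s0 
   s3   s3  s3 
(> = start, * = accepting)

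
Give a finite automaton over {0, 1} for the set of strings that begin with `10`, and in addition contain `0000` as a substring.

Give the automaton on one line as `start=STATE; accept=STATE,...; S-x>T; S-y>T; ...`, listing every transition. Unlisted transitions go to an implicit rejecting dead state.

Handle the two conditions separately and then intersect. The first has 4 states tracking whether the input so far still matches the prefix `10`; the second has 5 states tracking whether and how much of `0000` has been seen. A product state is a pair (one from each), accepting exactly when both do. Equivalent product states are then merged.
An 8-state machine:
        0   1  
>  q0   q1  q2 
   q1   q1  q1 
   q2   q3  q1 
   q3   q4  q5 
   q4   q6  q5 
   q5   q3  q5 
   q6   q7  q5 
 * q7   q7  q7 
(> = start, * = accepting)

start=q0; accept=q7; q0-0>q1; q0-1>q2; q1-0>q1; q1-1>q1; q2-0>q3; q2-1>q1; q3-0>q4; q3-1>q5; q4-0>q6; q4-1>q5; q5-0>q3; q5-1>q5; q6-0>q7; q6-1>q5; q7-0>q7; q7-1>q7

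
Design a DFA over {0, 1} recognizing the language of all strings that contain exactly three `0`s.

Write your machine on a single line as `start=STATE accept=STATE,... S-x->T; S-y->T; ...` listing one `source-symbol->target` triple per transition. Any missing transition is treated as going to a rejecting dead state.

Only the number of `0`s matters, and only up to 4. Make a chain A → B → C → D → E advanced by each `0` (with E absorbing); every other symbol self-loops. The accepting set is {D}.
A 5-state machine:
       0  1 
>  A   B  A 
   B   C  B 
   C   D  C 
 * D   E  D 
   E   E  E 
(> = start, * = accepting)

start=A; accept=D; A-0->B; A-1->A; B-0->C; B-1->B; C-0->D; C-1->C; D-0->E; D-1->D; E-0->E; E-1->E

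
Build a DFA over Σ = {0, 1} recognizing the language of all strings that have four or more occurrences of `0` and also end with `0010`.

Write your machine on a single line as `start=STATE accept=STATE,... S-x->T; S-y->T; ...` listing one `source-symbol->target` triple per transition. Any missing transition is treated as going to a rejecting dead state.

Run two small machines in parallel and take their product. One (6 states) tracks the count of `0`s, saturating at 5; the other (5 states) tracks how much of the suffix `0010` has currently been matched. Each combined state is a pair, one component from each; accept when both components accept.
A 22-state machine:
          0    1  
>  s0     s1   s0 
   s1     s2   s3 
   s2     s4   s5 
   s3     s6   s3 
   s4     s7   s8 
   s5     s9  s10 
   s6     s4  s10 
   s7    s11  s12 
   s8    s13  s14 
   s9     s7  s14 
   s10   s15  s10 
   s11   s11  s16 
   s12   s17  s18 
 * s13   s11  s18 
   s14   s19  s14 
   s15    s7  s14 
   s16   s17  s20 
 * s17   s11  s20 
   s18   s21  s18 
   s19   s11  s18 
   s20   s21  s20 
   s21   s11  s20 
(> = start, * = accepting)

start=s0; accept=s13,s17; s0-0->s1; s0-1->s0; s1-0->s2; s1-1->s3; s2-0->s4; s2-1->s5; s3-0->s6; s3-1->s3; s4-0->s7; s4-1->s8; s5-0->s9; s5-1->s10; s6-0->s4; s6-1->s10; s7-0->s11; s7-1->s12; s8-0->s13; s8-1->s14; s9-0->s7; s9-1->s14; s10-0->s15; s10-1->s10; s11-0->s11; s11-1->s16; s12-0->s17; s12-1->s18; s13-0->s11; s13-1->s18; s14-0->s19; s14-1->s14; s15-0->s7; s15-1->s14; s16-0->s17; s16-1->s20; s17-0->s11; s17-1->s20; s18-0->s21; s18-1->s18; s19-0->s11; s19-1->s18; s20-0->s21; s20-1->s20; s21-0->s11; s21-1->s20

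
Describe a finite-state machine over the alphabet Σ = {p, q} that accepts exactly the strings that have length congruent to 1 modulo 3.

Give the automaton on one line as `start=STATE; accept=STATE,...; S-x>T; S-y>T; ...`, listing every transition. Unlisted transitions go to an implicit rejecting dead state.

Only the length mod 3 matters, so use a 3-cycle: from any state, every input symbol moves to the next state, wrapping s2 back to s0. Mark s1 accepting.
With 3 states:
        p   q  
>  s0   s1  s1 
 * s1   s2  s2 
   s2   s0  s0 
(> = start, * = accepting)

start=s0; accept=s1; s0-p>s1; s0-q>s1; s1-p>s2; s1-q>s2; s2-p>s0; s2-q>s0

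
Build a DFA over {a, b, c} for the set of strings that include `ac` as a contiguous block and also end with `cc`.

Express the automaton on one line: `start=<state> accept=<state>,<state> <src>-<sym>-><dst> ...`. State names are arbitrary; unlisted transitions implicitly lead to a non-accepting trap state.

Build one automaton per condition and run them in lockstep. One (3 states) tracks whether and how much of `ac` has been seen; the other (3 states) tracks how much of the suffix `cc` has currently been matched. Each combined state is a pair, one component from each; accept when both components accept. Minimizing collapses redundant product states.
        a   b   c  
>  s0   s1  s0  s0 
   s1   s1  s0  s2 
   s2   s3  s3  s4 
   s3   s3  s3  s2 
 * s4   s3  s3  s4 
(> = start, * = accepting)

start=s0 accept=s4 s0-a->s1 s0-b->s0 s0-c->s0 s1-a->s1 s1-b->s0 s1-c->s2 s2-a->s3 s2-b->s3 s2-c->s4 s3-a->s3 s3-b->s3 s3-c->s2 s4-a->s3 s4-b->s3 s4-c->s4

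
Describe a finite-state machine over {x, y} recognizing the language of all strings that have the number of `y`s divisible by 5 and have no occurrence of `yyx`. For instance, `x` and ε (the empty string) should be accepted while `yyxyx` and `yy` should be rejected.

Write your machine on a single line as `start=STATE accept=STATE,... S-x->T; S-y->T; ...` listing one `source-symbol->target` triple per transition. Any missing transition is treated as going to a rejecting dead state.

start=A; accept=A,M,T; A-x->A; A-y->B; B-x->C; B-y->D; C-x->C; C-y->E; D-x->F; D-y->G; E-x->H; E-y->G; F-x->F; F-y->I; G-x->I; G-y->J; H-x->H; H-y->K; I-x->I; I-y->L; J-x->L; J-y->M; K-x->N; K-y->J; L-x->L; L-y->O; M-x->O; M-y->P; N-x->N; N-y->Q; O-x->O; O-y->R; P-x->R; P-y->D; Q-x->S; Q-y->M; R-x->R; R-y->F; S-x->S; S-y->T; T-x->A; T-y->P

Handle the two conditions separately and then intersect. One (5 states) tracks the count of `y`s modulo 5; the other (4 states) tracks partial matches of the forbidden pattern `yyx`. Each combined state is a pair, one component from each; accept when both components accept.
20 states suffice.
       x  y 
>* A   A  B 
   B   C  D 
   C   C  E 
   D   F  G 
   E   H  G 
   F   F  I 
   G   I  J 
   H   H  K 
   I   I  L 
   J   L  M 
   K   N  J 
   L   L  O 
 * M   O  P 
   N   N  Q 
   O   O  R 
   P   R  D 
   Q   S  M 
   R   R  F 
   S   S  T 
 * T   A  P 
(> = start, * = accepting)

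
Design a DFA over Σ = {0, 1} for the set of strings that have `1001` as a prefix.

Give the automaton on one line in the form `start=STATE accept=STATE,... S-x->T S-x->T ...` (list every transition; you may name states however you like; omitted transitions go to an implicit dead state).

start=q0 accept=q4 q0-0->q5 q0-1->q1 q1-0->q2 q1-1->q5 q2-0->q3 q2-1->q5 q3-0->q5 q3-1->q4 q4-0->q4 q4-1->q4 q5-0->q5 q5-1->q5

Check the first 4 symbols one by one: q0 through q3 record how many have matched `1001` so far; any wrong symbol goes to the dead state q5. After all 4 match we enter the accepting sink q4.
        0   1  
>  q0   q5  q1 
   q1   q2  q5 
   q2   q3  q5 
   q3   q5  q4 
 * q4   q4  q4 
   q5   q5  q5 
(> = start, * = accepting)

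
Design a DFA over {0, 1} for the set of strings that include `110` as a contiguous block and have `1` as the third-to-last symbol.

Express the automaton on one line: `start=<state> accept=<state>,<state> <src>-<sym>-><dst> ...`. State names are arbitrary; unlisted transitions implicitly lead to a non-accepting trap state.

start=s0 accept=s3,s4,s5,s10 s0-0->s0 s0-1->s1 s1-0->s0 s1-1->s2 s2-0->s3 s2-1->s2 s3-0->s4 s3-1->s5 s4-0->s6 s4-1->s7 s5-0->s8 s5-1->s9 s6-0->s6 s6-1->s7 s7-0->s8 s7-1->s9 s8-0->s4 s8-1->s5 s9-0->s3 s9-1->s10 s10-0->s3 s10-1->s10

Build one automaton per condition and run them in lockstep. The first has 4 states tracking whether and how much of `110` has been seen; the second has 15 states tracking the last 3 symbols read. A product state is a pair (one from each), accepting exactly when both do. Minimizing collapses redundant product states.
          0    1  
>  s0     s0   s1 
   s1     s0   s2 
   s2     s3   s2 
 * s3     s4   s5 
 * s4     s6   s7 
 * s5     s8   s9 
   s6     s6   s7 
   s7     s8   s9 
   s8     s4   s5 
   s9     s3  s10 
 * s10    s3  s10 
(> = start, * = accepting)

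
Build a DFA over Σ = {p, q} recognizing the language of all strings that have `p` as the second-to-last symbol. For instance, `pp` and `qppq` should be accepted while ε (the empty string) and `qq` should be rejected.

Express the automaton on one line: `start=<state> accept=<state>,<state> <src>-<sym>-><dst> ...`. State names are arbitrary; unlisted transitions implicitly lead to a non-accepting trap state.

start=A accept=D,E A-p->B A-q->C B-p->D B-q->E C-p->F C-q->G D-p->D D-q->E E-p->F E-q->G F-p->D F-q->E G-p->F G-q->G

Because acceptance depends on a position counted from the end, the machine has to buffer the most recent 2 symbols. Make each state the string of the last up-to-2 symbols read; on input `x` shift the window left and append `x`. Accept when the buffered window has length 2 and begins with `p`.
A 7-state machine:
       p  q 
>  A   B  C 
   B   D  E 
   C   F  G 
 * D   D  E 
 * E   F  G 
   F   D  E 
   G   F  G 
(> = start, * = accepting)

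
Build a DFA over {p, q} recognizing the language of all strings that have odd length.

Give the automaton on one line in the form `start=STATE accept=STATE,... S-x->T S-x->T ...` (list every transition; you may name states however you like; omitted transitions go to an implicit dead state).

Only the length mod 2 matters, so use a 2-cycle: from any state, every input symbol moves to the next state, wrapping S1 back to S0. Mark S1 accepting.
With 2 states:
        p   q  
>  S0   S1  S1 
 * S1   S0  S0 
(> = start, * = accepting)

start=S0 accept=S1 S0-p->S1 S0-q->S1 S1-p->S0 S1-q->S0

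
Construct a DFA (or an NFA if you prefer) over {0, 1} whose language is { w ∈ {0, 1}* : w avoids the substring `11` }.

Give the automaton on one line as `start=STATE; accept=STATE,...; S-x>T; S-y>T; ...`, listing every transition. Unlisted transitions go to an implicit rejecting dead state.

Track partial matches of the forbidden pattern `11`. State s2 is a dead state reached once `11` has occurred; every other state accepts. s0 means no part of `11` is currently matched.
        0   1  
>* s0   s0  s1 
 * s1   s0  s2 
   s2   s2  s2 
(> = start, * = accepting)

start=s0; accept=s0,s1; s0-0>s0; s0-1>s1; s1-0>s0; s1-1>s2; s2-0>s2; s2-1>s2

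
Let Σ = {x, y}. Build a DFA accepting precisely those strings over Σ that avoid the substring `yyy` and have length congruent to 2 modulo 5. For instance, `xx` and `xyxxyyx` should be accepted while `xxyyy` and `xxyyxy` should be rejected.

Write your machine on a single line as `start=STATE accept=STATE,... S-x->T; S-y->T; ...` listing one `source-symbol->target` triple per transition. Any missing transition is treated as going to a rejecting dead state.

start=q0; accept=q3,q4,q5; q0-x->q1; q0-y->q2; q1-x->q3; q1-y->q4; q2-x->q3; q2-y->q5; q3-x->q6; q3-y->q7; q4-x->q6; q4-y->q8; q5-x->q6; q5-y->q9; q6-x->q10; q6-y->q11; q7-x->q10; q7-y->q12; q8-x->q10; q8-y->q9; q9-x->q9; q9-y->q9; q10-x->q0; q10-y->q13; q11-x->q0; q11-y->q14; q12-x->q0; q12-y->q9; q13-x->q1; q13-y->q15; q14-x->q1; q14-y->q9; q15-x->q3; q15-y->q9

Run two small machines in parallel and take their product. The first has 4 states tracking partial matches of the forbidden pattern `yyy`; the second has 5 states tracking the input length modulo 5. A product state is a pair (one from each), accepting exactly when both do. Equivalent product states are then merged.
A 16-state machine:
          x    y  
>  q0     q1   q2 
   q1     q3   q4 
   q2     q3   q5 
 * q3     q6   q7 
 * q4     q6   q8 
 * q5     q6   q9 
   q6    q10  q11 
   q7    q10  q12 
   q8    q10   q9 
   q9     q9   q9 
   q10    q0  q13 
   q11    q0  q14 
   q12    q0   q9 
   q13    q1  q15 
   q14    q1   q9 
   q15    q3   q9 
(> = start, * = accepting)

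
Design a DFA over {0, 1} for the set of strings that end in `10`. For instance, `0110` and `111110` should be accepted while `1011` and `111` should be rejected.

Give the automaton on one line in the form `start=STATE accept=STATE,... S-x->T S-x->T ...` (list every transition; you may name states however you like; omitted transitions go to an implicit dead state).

start=q0 accept=q2 q0-0->q0 q0-1->q1 q1-0->q2 q1-1->q1 q2-0->q0 q2-1->q1

Let each state record the length of the longest suffix of the input read so far that is also a prefix of `10`. q1 means the last symbol is `1`; q2 means the last 2 symbols are `10`. Accept only at q2, where the string currently ends in `10`.
3 states suffice.
        0   1  
>  q0   q0  q1 
   q1   q2  q1 
 * q2   q0  q1 
(> = start, * = accepting)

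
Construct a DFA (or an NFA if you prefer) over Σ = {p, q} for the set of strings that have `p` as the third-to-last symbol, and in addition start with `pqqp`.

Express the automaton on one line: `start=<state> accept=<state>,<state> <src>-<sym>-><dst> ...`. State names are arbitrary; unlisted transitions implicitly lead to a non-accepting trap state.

Run two small machines in parallel and take their product. One (15 states) tracks the last 3 symbols read; the other (6 states) tracks whether the input so far still matches the prefix `pqqp`. Each combined state is a pair, one component from each; accept when both components accept. After merging equivalent states the machine shrinks.
          p    q  
>  s0     s1   s2 
   s1     s2   s3 
   s2     s2   s2 
   s3     s2   s4 
   s4     s5   s2 
   s5     s6   s7 
   s6     s8   s9 
   s7    s10  s11 
 * s8     s8   s9 
 * s9    s10  s11 
 * s10    s6   s7 
 * s11    s5  s12 
   s12    s5  s12 
(> = start, * = accepting)

start=s0 accept=s8,s9,s10,s11 s0-p->s1 s0-q->s2 s1-p->s2 s1-q->s3 s2-p->s2 s2-q->s2 s3-p->s2 s3-q->s4 s4-p->s5 s4-q->s2 s5-p->s6 s5-q->s7 s6-p->s8 s6-q->s9 s7-p->s10 s7-q->s11 s8-p->s8 s8-q->s9 s9-p->s10 s9-q->s11 s10-p->s6 s10-q->s7 s11-p->s5 s11-q->s12 s12-p->s5 s12-q->s12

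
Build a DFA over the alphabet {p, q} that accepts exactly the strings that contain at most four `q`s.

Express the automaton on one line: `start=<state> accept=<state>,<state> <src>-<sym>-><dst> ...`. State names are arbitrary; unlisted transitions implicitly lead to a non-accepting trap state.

Only the number of `q`s matters, and only up to 5. Make a chain S0 → S1 → S2 → S3 → S4 → S5 advanced by each `q` (with S5 absorbing); every other symbol self-loops. The accepting set is {S0, S1, S2, S3, S4}.
6 states suffice.
        p   q  
>* S0   S0  S1 
 * S1   S1  S2 
 * S2   S2  S3 
 * S3   S3  S4 
 * S4   S4  S5 
   S5   S5  S5 
(> = start, * = accepting)

start=S0 accept=S0,S1,S2,S3,S4 S0-p->S0 S0-q->S1 S1-p->S1 S1-q->S2 S2-p->S2 S2-q->S3 S3-p->S3 S3-q->S4 S4-p->S4 S4-q->S5 S5-p->S5 S5-q->S5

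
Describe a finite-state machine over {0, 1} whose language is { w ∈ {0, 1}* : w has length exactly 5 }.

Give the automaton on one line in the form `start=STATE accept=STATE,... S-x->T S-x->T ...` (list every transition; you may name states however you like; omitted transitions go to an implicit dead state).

We only need to distinguish lengths 0, 1, …, 5, and '>5'. Chain q0 → q1 → q2 → q3 → q4 → q5 → q6 on every symbol, with q6 looping. Accepting states: {q5}.
7 states suffice.
        0   1  
>  q0   q1  q1 
   q1   q2  q2 
   q2   q3  q3 
   q3   q4  q4 
   q4   q5  q5 
 * q5   q6  q6 
   q6   q6  q6 
(> = start, * = accepting)

start=q0 accept=q5 q0-0->q1 q0-1->q1 q1-0->q2 q1-1->q2 q2-0->q3 q2-1->q3 q3-0->q4 q3-1->q4 q4-0->q5 q4-1->q5 q5-0->q6 q5-1->q6 q6-0->q6 q6-1->q6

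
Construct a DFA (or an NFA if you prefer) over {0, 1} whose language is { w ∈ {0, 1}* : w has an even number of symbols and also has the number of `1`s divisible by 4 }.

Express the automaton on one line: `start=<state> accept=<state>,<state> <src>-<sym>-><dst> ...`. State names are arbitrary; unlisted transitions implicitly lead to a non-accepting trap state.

Build one automaton per condition and run them in lockstep. One (2 states) tracks the input length modulo 2; the other (4 states) tracks the count of `1`s modulo 4. Each combined state is a pair, one component from each; accept when both components accept.
        0   1  
>* q0   q1  q2 
   q1   q0  q3 
   q2   q3  q4 
   q3   q2  q5 
   q4   q5  q6 
   q5   q4  q7 
   q6   q7  q0 
   q7   q6  q1 
(> = start, * = accepting)

start=q0 accept=q0 q0-0->q1 q0-1->q2 q1-0->q0 q1-1->q3 q2-0->q3 q2-1->q4 q3-0->q2 q3-1->q5 q4-0->q5 q4-1->q6 q5-0->q4 q5-1->q7 q6-0->q7 q6-1->q0 q7-0->q6 q7-1->q1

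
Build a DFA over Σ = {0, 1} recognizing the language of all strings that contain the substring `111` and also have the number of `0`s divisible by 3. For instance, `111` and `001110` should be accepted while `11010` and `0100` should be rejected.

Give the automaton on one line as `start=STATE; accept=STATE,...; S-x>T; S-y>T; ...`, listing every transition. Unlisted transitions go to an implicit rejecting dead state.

Build one automaton per condition and run them in lockstep. The first has 4 states tracking whether and how much of `111` has been seen; the second has 3 states tracking the count of `0`s modulo 3. A product state is a pair (one from each), accepting exactly when both do.
12 states suffice.
          0    1  
>  S0     S1   S2 
   S1     S3   S4 
   S2     S1   S5 
   S3     S0   S6 
   S4     S3   S7 
   S5     S1   S8 
   S6     S0   S9 
   S7     S3  S10 
 * S8    S10   S8 
   S9     S0  S11 
   S10   S11  S10 
   S11    S8  S11 
(> = start, * = accepting)

start=S0; accept=S8; S0-0>S1; S0-1>S2; S1-0>S3; S1-1>S4; S2-0>S1; S2-1>S5; S3-0>S0; S3-1>S6; S4-0>S3; S4-1>S7; S5-0>S1; S5-1>S8; S6-0>S0; S6-1>S9; S7-0>S3; S7-1>S10; S8-0>S10; S8-1>S8; S9-0>S0; S9-1>S11; S10-0>S11; S10-1>S10; S11-0>S8; S11-1>S11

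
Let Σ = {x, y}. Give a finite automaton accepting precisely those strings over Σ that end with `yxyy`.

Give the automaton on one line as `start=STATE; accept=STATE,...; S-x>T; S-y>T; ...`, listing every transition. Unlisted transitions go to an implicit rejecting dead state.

start=q0; accept=q4; q0-x>q0; q0-y>q1; q1-x>q2; q1-y>q1; q2-x>q0; q2-y>q3; q3-x>q2; q3-y>q4; q4-x>q2; q4-y>q1

Remember how much of `yxyy` the current input suffix matches. State q0 means no match yet; q1 means the last symbol is `y`; q2 means the last 2 symbols are `yx`; q3 means the last 3 symbols are `yxy`; q4 means the last 4 symbols are `yxyy`. Only q4 accepts. On a mismatch, fall back to the longest proper suffix that is still a prefix of `yxyy`.
        x   y  
>  q0   q0  q1 
   q1   q2  q1 
   q2   q0  q3 
   q3   q2  q4 
 * q4   q2  q1 
(> = start, * = accepting)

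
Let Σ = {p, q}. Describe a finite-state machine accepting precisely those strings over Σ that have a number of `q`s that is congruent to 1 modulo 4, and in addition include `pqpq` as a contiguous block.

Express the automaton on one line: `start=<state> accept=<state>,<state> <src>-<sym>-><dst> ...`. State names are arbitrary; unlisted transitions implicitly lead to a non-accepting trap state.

start=A accept=T A-p->B A-q->C B-p->B B-q->D C-p->E C-q->F D-p->G D-q->F E-p->E E-q->H F-p->I F-q->J G-p->E G-q->K H-p->L H-q->J I-p->I I-q->M J-p->N J-q->A K-p->K K-q->O L-p->I L-q->O M-p->P M-q->A N-p->N N-q->Q O-p->O O-q->R P-p->N P-q->R Q-p->S Q-q->C R-p->R R-q->T S-p->B S-q->T T-p->T T-q->K

Build one automaton per condition and run them in lockstep. The first has 4 states tracking the count of `q`s modulo 4; the second has 5 states tracking whether and how much of `pqpq` has been seen. A product state is a pair (one from each), accepting exactly when both do.
20 states suffice.
       p  q 
>  A   B  C 
   B   B  D 
   C   E  F 
   D   G  F 
   E   E  H 
   F   I  J 
   G   E  K 
   H   L  J 
   I   I  M 
   J   N  A 
   K   K  O 
   L   I  O 
   M   P  A 
   N   N  Q 
   O   O  R 
   P   N  R 
   Q   S  C 
   R   R  T 
   S   B  T 
 * T   T  K 
(> = start, * = accepting)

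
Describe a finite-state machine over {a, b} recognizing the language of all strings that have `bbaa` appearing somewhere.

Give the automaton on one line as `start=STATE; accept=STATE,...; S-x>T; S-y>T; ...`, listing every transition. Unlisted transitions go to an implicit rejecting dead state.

Track how much of `bbaa` has been matched so far: state s0 is no progress, s4 is the absorbing accept state reached once `bbaa` has occurred. Intermediate states record partial matches; on a mismatch, fall back to the longest reusable overlap.
With 5 states:
        a   b  
>  s0   s0  s1 
   s1   s0  s2 
   s2   s3  s2 
   s3   s4  s1 
 * s4   s4  s4 
(> = start, * = accepting)

start=s0; accept=s4; s0-a>s0; s0-b>s1; s1-a>s0; s1-b>s2; s2-a>s3; s2-b>s2; s3-a>s4; s3-b>s1; s4-a>s4; s4-b>s4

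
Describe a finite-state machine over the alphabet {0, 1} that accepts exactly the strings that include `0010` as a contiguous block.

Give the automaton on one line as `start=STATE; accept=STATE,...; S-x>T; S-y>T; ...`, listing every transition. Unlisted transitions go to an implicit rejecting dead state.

States q0..q3 record the length of the longest prefix of `0010` that matches the current input suffix. Reaching q4 means `0010` has been seen, and we stay there forever. Accept from q4.
        0   1  
>  q0   q1  q0 
   q1   q2  q0 
   q2   q2  q3 
   q3   q4  q0 
 * q4   q4  q4 
(> = start, * = accepting)

start=q0; accept=q4; q0-0>q1; q0-1>q0; q1-0>q2; q1-1>q0; q2-0>q2; q2-1>q3; q3-0>q4; q3-1>q0; q4-0>q4; q4-1>q4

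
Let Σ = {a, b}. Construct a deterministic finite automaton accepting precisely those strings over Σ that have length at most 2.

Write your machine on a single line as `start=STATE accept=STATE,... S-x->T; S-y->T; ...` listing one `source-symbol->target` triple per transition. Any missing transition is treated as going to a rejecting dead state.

start=s0; accept=s0,s1,s2; s0-a->s1; s0-b->s1; s1-a->s2; s1-b->s2; s2-a->s3; s2-b->s3; s3-a->s3; s3-b->s3

Count input length up to 3: every symbol moves from s0 toward s3, which means 'more than 2' and absorbs. Accept from {s0, s1, s2}.
        a   b  
>* s0   s1  s1 
 * s1   s2  s2 
 * s2   s3  s3 
   s3   s3  s3 
(> = start, * = accepting)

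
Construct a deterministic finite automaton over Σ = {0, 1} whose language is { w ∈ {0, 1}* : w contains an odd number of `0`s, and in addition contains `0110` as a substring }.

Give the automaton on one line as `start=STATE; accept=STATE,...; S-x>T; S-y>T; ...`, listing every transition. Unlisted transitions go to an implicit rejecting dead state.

Build one automaton per condition and run them in lockstep. One (2 states) tracks the count of `0`s modulo 2; the other (5 states) tracks whether and how much of `0110` has been seen. Each combined state is a pair, one component from each; accept when both components accept.
        0   1  
>  q0   q1  q0 
   q1   q2  q3 
   q2   q1  q4 
   q3   q2  q5 
   q4   q1  q6 
   q5   q7  q8 
   q6   q9  q0 
   q7   q9  q7 
   q8   q2  q8 
 * q9   q7  q9 
(> = start, * = accepting)

start=q0; accept=q9; q0-0>q1; q0-1>q0; q1-0>q2; q1-1>q3; q2-0>q1; q2-1>q4; q3-0>q2; q3-1>q5; q4-0>q1; q4-1>q6; q5-0>q7; q5-1>q8; q6-0>q9; q6-1>q0; q7-0>q9; q7-1>q7; q8-0>q2; q8-1>q8; q9-0>q7; q9-1>q9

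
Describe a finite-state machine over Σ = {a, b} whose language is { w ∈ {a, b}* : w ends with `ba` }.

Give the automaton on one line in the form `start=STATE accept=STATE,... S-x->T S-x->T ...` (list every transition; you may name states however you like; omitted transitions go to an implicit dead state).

start=S0 accept=S2 S0-a->S0 S0-b->S1 S1-a->S2 S1-b->S1 S2-a->S0 S2-b->S1

Let each state record the length of the longest suffix of the input read so far that is also a prefix of `ba`. S1 means the last symbol is `b`; S2 means the last 2 symbols are `ba`. Accept only at S2, where the string currently ends in `ba`.
With 3 states:
        a   b  
>  S0   S0  S1 
   S1   S2  S1 
 * S2   S0  S1 
(> = start, * = accepting)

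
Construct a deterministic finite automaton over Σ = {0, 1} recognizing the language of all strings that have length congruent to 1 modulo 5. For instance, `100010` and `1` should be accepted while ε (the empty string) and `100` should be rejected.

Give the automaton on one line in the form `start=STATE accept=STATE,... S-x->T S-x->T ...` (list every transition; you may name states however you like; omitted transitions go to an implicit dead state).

Only the length mod 5 matters, so use a 5-cycle: from any state, every input symbol moves to the next state, wrapping q4 back to q0. Mark q1 accepting.
5 states suffice.
        0   1  
>  q0   q1  q1 
 * q1   q2  q2 
   q2   q3  q3 
   q3   q4  q4 
   q4   q0  q0 
(> = start, * = accepting)

start=q0 accept=q1 q0-0->q1 q0-1->q1 q1-0->q2 q1-1->q2 q2-0->q3 q2-1->q3 q3-0->q4 q3-1->q4 q4-0->q0 q4-1->q0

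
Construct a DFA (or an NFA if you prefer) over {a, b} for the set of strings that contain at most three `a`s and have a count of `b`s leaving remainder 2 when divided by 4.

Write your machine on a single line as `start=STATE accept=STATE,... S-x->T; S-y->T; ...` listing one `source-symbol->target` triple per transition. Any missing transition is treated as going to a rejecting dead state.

Handle the two conditions separately and then intersect. One (5 states) tracks the count of `a`s, saturating at 4; the other (4 states) tracks the count of `b`s modulo 4. Each combined state is a pair, one component from each; accept when both components accept. Equivalent product states are then merged.
17 states suffice.
          a    b  
>  S0     S1   S2 
   S1     S3   S4 
   S2     S4   S5 
   S3     S6   S7 
   S4     S7   S8 
 * S5     S8   S9 
   S6    S10  S11 
   S7    S11  S12 
 * S8    S12  S13 
   S9    S13   S0 
   S10   S10  S10 
   S11   S10  S14 
 * S12   S14  S15 
   S13   S15   S1 
 * S14   S10  S16 
   S15   S16   S3 
   S16   S10   S6 
(> = start, * = accepting)

start=S0; accept=S5,S8,S12,S14; S0-a->S1; S0-b->S2; S1-a->S3; S1-b->S4; S2-a->S4; S2-b->S5; S3-a->S6; S3-b->S7; S4-a->S7; S4-b->S8; S5-a->S8; S5-b->S9; S6-a->S10; S6-b->S11; S7-a->S11; S7-b->S12; S8-a->S12; S8-b->S13; S9-a->S13; S9-b->S0; S10-a->S10; S10-b->S10; S11-a->S10; S11-b->S14; S12-a->S14; S12-b->S15; S13-a->S15; S13-b->S1; S14-a->S10; S14-b->S16; S15-a->S16; S15-b->S3; S16-a->S10; S16-b->S6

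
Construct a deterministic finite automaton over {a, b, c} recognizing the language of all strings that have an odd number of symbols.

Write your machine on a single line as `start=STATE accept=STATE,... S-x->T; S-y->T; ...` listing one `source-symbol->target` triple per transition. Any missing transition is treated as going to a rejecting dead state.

Count input length modulo 2: every symbol advances one step around the cycle q0 → q1 → q0. Accept at q1.
        a   b   c  
>  q0   q1  q1  q1 
 * q1   q0  q0  q0 
(> = start, * = accepting)

start=q0; accept=q1; q0-a->q1; q0-b->q1; q0-c->q1; q1-a->q0; q1-b->q0; q1-c->q0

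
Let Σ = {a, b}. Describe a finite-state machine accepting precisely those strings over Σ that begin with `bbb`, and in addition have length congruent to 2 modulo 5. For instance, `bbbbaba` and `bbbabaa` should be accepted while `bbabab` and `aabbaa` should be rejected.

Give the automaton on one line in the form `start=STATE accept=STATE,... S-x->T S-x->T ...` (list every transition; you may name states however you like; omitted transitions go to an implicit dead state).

Run two small machines in parallel and take their product. One (5 states) tracks whether the input so far still matches the prefix `bbb`; the other (5 states) tracks the input length modulo 5. Each combined state is a pair, one component from each; accept when both components accept. Minimizing collapses redundant product states.
A 9-state machine:
        a   b  
>  q0   q1  q2 
   q1   q1  q1 
   q2   q1  q3 
   q3   q1  q4 
   q4   q5  q5 
   q5   q6  q6 
   q6   q7  q7 
   q7   q8  q8 
 * q8   q4  q4 
(> = start, * = accepting)

start=q0 accept=q8 q0-a->q1 q0-b->q2 q1-a->q1 q1-b->q1 q2-a->q1 q2-b->q3 q3-a->q1 q3-b->q4 q4-a->q5 q4-b->q5 q5-a->q6 q5-b->q6 q6-a->q7 q6-b->q7 q7-a->q8 q7-b->q8 q8-a->q4 q8-b->q4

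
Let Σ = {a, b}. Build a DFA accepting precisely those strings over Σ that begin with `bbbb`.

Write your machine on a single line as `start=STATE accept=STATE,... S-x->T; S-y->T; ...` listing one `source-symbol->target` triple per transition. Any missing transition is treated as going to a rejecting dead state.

Check the first 4 symbols one by one: q0 through q3 record how many have matched `bbbb` so far; any wrong symbol goes to the dead state q5. After all 4 match we enter the accepting sink q4.
        a   b  
>  q0   q5  q1 
   q1   q5  q2 
   q2   q5  q3 
   q3   q5  q4 
 * q4   q4  q4 
   q5   q5  q5 
(> = start, * = accepting)

start=q0; accept=q4; q0-a->q5; q0-b->q1; q1-a->q5; q1-b->q2; q2-a->q5; q2-b->q3; q3-a->q5; q3-b->q4; q4-a->q4; q4-b->q4; q5-a->q5; q5-b->q5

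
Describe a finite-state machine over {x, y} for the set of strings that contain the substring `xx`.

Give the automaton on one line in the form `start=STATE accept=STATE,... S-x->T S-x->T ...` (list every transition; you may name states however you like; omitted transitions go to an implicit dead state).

Track how much of `xx` has been matched so far: state s0 is no progress, s2 is the absorbing accept state reached once `xx` has occurred. Intermediate states record partial matches; on a mismatch, fall back to the longest reusable overlap.
With 3 states:
        x   y  
>  s0   s1  s0 
   s1   s2  s0 
 * s2   s2  s2 
(> = start, * = accepting)

start=s0 accept=s2 s0-x->s1 s0-y->s0 s1-x->s2 s1-y->s0 s2-x->s2 s2-y->s2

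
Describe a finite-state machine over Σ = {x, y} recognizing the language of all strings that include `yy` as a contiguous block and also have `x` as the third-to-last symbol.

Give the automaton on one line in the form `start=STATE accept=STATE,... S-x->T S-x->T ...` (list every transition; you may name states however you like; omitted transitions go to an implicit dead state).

Run two small machines in parallel and take their product. One (3 states) tracks whether and how much of `yy` has been seen; the other (15 states) tracks the last 3 symbols read. Each combined state is a pair, one component from each; accept when both components accept. Equivalent product states are then merged.
With 12 states:
          x    y  
>  q0     q1   q2 
   q1     q1   q3 
   q2     q1   q4 
   q3     q1   q5 
   q4     q6   q4 
 * q5     q6   q4 
   q6     q7   q8 
   q7     q9  q10 
   q8    q11   q5 
 * q9     q9  q10 
 * q10   q11   q5 
 * q11    q7   q8 
(> = start, * = accepting)

start=q0 accept=q5,q9,q10,q11 q0-x->q1 q0-y->q2 q1-x->q1 q1-y->q3 q2-x->q1 q2-y->q4 q3-x->q1 q3-y->q5 q4-x->q6 q4-y->q4 q5-x->q6 q5-y->q4 q6-x->q7 q6-y->q8 q7-x->q9 q7-y->q10 q8-x->q11 q8-y->q5 q9-x->q9 q9-y->q10 q10-x->q11 q10-y->q5 q11-x->q7 q11-y->q8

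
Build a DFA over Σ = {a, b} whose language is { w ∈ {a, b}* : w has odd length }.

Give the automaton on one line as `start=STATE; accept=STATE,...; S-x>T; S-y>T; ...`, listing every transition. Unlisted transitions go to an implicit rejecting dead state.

Only the length mod 2 matters, so use a 2-cycle: from any state, every input symbol moves to the next state, wrapping q1 back to q0. Mark q1 accepting.
        a   b  
>  q0   q1  q1 
 * q1   q0  q0 
(> = start, * = accepting)

start=q0; accept=q1; q0-a>q1; q0-b>q1; q1-a>q0; q1-b>q0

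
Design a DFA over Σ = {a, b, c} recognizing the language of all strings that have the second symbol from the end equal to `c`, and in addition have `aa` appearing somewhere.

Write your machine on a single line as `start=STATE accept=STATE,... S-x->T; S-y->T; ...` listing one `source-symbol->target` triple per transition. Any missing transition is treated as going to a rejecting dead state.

Handle the two conditions separately and then intersect. One (13 states) tracks the last 2 symbols read; the other (3 states) tracks whether and how much of `aa` has been seen. Each combined state is a pair, one component from each; accept when both components accept.
21 states suffice.
          a    b    c  
>  S0     S1   S2   S3 
   S1     S4   S5   S6 
   S2     S7   S8   S9 
   S3    S10  S11  S12 
   S4     S4  S13  S14 
   S5     S7   S8   S9 
   S6    S10  S11  S12 
   S7     S4   S5   S6 
   S8     S7   S8   S9 
   S9    S10  S11  S12 
   S10    S4   S5   S6 
   S11    S7   S8   S9 
   S12   S10  S11  S12 
   S13   S15  S16  S17 
   S14   S18  S19  S20 
   S15    S4  S13  S14 
   S16   S15  S16  S17 
   S17   S18  S19  S20 
 * S18    S4  S13  S14 
 * S19   S15  S16  S17 
 * S20   S18  S19  S20 
(> = start, * = accepting)

start=S0; accept=S18,S19,S20; S0-a->S1; S0-b->S2; S0-c->S3; S1-a->S4; S1-b->S5; S1-c->S6; S2-a->S7; S2-b->S8; S2-c->S9; S3-a->S10; S3-b->S11; S3-c->S12; S4-a->S4; S4-b->S13; S4-c->S14; S5-a->S7; S5-b->S8; S5-c->S9; S6-a->S10; S6-b->S11; S6-c->S12; S7-a->S4; S7-b->S5; S7-c->S6; S8-a->S7; S8-b->S8; S8-c->S9; S9-a->S10; S9-b->S11; S9-c->S12; S10-a->S4; S10-b->S5; S10-c->S6; S11-a->S7; S11-b->S8; S11-c->S9; S12-a->S10; S12-b->S11; S12-c->S12; S13-a->S15; S13-b->S16; S13-c->S17; S14-a->S18; S14-b->S19; S14-c->S20; S15-a->S4; S15-b->S13; S15-c->S14; S16-a->S15; S16-b->S16; S16-c->S17; S17-a->S18; S17-b->S19; S17-c->S20; S18-a->S4; S18-b->S13; S18-c->S14; S19-a->S15; S19-b->S16; S19-c->S17; S20-a->S18; S20-b->S19; S20-c->S20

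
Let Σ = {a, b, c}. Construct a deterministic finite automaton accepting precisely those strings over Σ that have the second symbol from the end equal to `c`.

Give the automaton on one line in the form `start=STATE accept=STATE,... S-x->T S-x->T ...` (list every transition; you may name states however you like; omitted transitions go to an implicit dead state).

A DFA must remember the last 2 symbols (since which symbol is second-to-last isn't known until the input ends). Use one state per possible window of the last ≤2 symbols; accept from those whose window starts with `c`.
          a    b    c  
>  q0     q1   q2   q3 
   q1     q4   q5   q6 
   q2     q7   q8   q9 
   q3    q10  q11  q12 
   q4     q4   q5   q6 
   q5     q7   q8   q9 
   q6    q10  q11  q12 
   q7     q4   q5   q6 
   q8     q7   q8   q9 
   q9    q10  q11  q12 
 * q10    q4   q5   q6 
 * q11    q7   q8   q9 
 * q12   q10  q11  q12 
(> = start, * = accepting)

start=q0 accept=q10,q11,q12 q0-a->q1 q0-b->q2 q0-c->q3 q1-a->q4 q1-b->q5 q1-c->q6 q2-a->q7 q2-b->q8 q2-c->q9 q3-a->q10 q3-b->q11 q3-c->q12 q4-a->q4 q4-b->q5 q4-c->q6 q5-a->q7 q5-b->q8 q5-c->q9 q6-a->q10 q6-b->q11 q6-c->q12 q7-a->q4 q7-b->q5 q7-c->q6 q8-a->q7 q8-b->q8 q8-c->q9 q9-a->q10 q9-b->q11 q9-c->q12 q10-a->q4 q10-b->q5 q10-c->q6 q11-a->q7 q11-b->q8 q11-c->q9 q12-a->q10 q12-b->q11 q12-c->q12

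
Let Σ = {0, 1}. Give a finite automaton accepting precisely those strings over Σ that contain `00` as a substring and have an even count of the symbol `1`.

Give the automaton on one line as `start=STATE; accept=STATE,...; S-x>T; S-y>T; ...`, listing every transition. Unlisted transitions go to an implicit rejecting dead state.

start=A; accept=D; A-0>B; A-1>C; B-0>D; B-1>C; C-0>E; C-1>A; D-0>D; D-1>F; E-0>F; E-1>A; F-0>F; F-1>D

Build one automaton per condition and run them in lockstep. One (3 states) tracks whether and how much of `00` has been seen; the other (2 states) tracks the count of `1`s modulo 2. Each combined state is a pair, one component from each; accept when both components accept.
       0  1 
>  A   B  C 
   B   D  C 
   C   E  A 
 * D   D  F 
   E   F  A 
   F   F  D 
(> = start, * = accepting)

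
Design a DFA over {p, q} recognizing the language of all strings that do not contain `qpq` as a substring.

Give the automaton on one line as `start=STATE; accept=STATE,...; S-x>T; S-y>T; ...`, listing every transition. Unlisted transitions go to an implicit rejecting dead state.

start=s0; accept=s0,s1,s2; s0-p>s0; s0-q>s1; s1-p>s2; s1-q>s1; s2-p>s0; s2-q>s3; s3-p>s3; s3-q>s3

Track partial matches of the forbidden pattern `qpq`. State s3 is a dead state reached once `qpq` has occurred; every other state accepts. s0 means no part of `qpq` is currently matched.
A 4-state machine:
        p   q  
>* s0   s0  s1 
 * s1   s2  s1 
 * s2   s0  s3 
   s3   s3  s3 
(> = start, * = accepting)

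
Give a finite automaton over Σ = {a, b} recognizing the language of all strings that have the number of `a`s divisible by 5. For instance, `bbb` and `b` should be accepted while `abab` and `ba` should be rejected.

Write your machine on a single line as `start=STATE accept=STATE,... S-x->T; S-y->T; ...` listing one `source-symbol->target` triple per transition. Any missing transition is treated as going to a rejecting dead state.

The only thing that matters is how many `a`s have appeared, reduced mod 5. Use one state per residue: s0 for 0, …, s4 for 4. Reading `a` moves to the next residue; anything else stays put. s0 is accepting.
A 5-state machine:
        a   b  
>* s0   s1  s0 
   s1   s2  s1 
   s2   s3  s2 
   s3   s4  s3 
   s4   s0  s4 
(> = start, * = accepting)

start=s0; accept=s0; s0-a->s1; s0-b->s0; s1-a->s2; s1-b->s1; s2-a->s3; s2-b->s2; s3-a->s4; s3-b->s3; s4-a->s0; s4-b->s4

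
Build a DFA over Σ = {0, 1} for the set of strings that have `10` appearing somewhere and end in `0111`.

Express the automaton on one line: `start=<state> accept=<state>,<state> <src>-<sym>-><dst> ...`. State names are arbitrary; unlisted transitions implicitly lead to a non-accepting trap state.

Handle the two conditions separately and then intersect. One (3 states) tracks whether and how much of `10` has been seen; the other (5 states) tracks how much of the suffix `0111` has currently been matched. Each combined state is a pair, one component from each; accept when both components accept. Minimizing collapses redundant product states.
With 6 states:
        0   1  
>  s0   s0  s1 
   s1   s2  s1 
   s2   s2  s3 
   s3   s2  s4 
   s4   s2  s5 
 * s5   s2  s1 
(> = start, * = accepting)

start=s0 accept=s5 s0-0->s0 s0-1->s1 s1-0->s2 s1-1->s1 s2-0->s2 s2-1->s3 s3-0->s2 s3-1->s4 s4-0->s2 s4-1->s5 s5-0->s2 s5-1->s1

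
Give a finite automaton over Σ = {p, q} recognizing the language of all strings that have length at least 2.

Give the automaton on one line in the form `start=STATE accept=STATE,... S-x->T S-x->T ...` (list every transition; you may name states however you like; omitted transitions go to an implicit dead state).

start=A accept=C,D A-p->B A-q->B B-p->C B-q->C C-p->D C-q->D D-p->D D-q->D

Count input length up to 3: every symbol moves from A toward D, which means 'more than 2' and absorbs. Accept from {C, D}.
       p  q 
>  A   B  B 
   B   C  C 
 * C   D  D 
 * D   D  D 
(> = start, * = accepting)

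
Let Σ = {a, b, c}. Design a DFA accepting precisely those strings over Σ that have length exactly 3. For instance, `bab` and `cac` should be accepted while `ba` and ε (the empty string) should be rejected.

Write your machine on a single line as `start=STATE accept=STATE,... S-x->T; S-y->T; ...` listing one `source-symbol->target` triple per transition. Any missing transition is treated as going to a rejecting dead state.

start=q0; accept=q3; q0-a->q1; q0-b->q1; q0-c->q1; q1-a->q2; q1-b->q2; q1-c->q2; q2-a->q3; q2-b->q3; q2-c->q3; q3-a->q4; q3-b->q4; q3-c->q4; q4-a->q4; q4-b->q4; q4-c->q4

We only need to distinguish lengths 0, 1, …, 3, and '>3'. Chain q0 → q1 → q2 → q3 → q4 on every symbol, with q4 looping. Accepting states: {q3}.
With 5 states:
        a   b   c  
>  q0   q1  q1  q1 
   q1   q2  q2  q2 
   q2   q3  q3  q3 
 * q3   q4  q4  q4 
   q4   q4  q4  q4 
(> = start, * = accepting)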